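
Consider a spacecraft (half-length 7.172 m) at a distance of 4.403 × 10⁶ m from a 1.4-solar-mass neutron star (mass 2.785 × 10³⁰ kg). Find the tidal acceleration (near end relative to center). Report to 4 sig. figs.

3.123 × 10¹ m/s²

Differencing GM/(d−r)² and GM/d² to first order in r/d gives 2GMr/d³.
Δa = 2GMr/d³
   = 2 × (6.674 × 10⁻¹¹) × (2.785 × 10³⁰) × (7.172) / (4.403 × 10⁶)³
   = 3.123 × 10¹ m/s²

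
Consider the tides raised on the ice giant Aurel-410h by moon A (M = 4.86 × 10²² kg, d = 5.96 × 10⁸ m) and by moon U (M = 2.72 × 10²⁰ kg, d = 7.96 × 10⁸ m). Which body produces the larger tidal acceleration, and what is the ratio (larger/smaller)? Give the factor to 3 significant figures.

Moon A, by a factor of ≈ 426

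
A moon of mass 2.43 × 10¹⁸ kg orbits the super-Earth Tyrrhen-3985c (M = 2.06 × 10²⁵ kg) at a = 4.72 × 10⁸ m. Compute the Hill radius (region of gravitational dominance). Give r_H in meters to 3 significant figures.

1.61 × 10⁶ m

r_H ≈ a (m/3M)^(1/3)
    = (4.72 × 10⁸) × (2.43 × 10¹⁸ / (3 × 2.06 × 10²⁵))^(1/3)
    = 1.61 × 10⁶ m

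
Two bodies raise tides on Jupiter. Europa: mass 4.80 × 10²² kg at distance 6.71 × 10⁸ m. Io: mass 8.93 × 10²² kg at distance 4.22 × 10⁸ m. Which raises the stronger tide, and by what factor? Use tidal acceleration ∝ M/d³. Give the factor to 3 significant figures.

The tide-raising term goes as M/d³ (the gradient of a 1/d² field).
Europa: (4.80 × 10²²) / (6.71 × 10⁸)³ = 1.589 × 10⁻⁴
Io: (8.93 × 10²²) / (4.22 × 10⁸)³ = 1.188 × 10⁻³
Ratio (larger/smaller) = 7.48

Io, by a factor of ≈ 7.48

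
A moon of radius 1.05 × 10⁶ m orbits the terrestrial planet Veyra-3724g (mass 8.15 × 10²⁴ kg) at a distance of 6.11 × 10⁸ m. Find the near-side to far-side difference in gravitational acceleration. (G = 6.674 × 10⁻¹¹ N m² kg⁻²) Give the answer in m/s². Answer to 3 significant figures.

Δg = 4GMr/d³
   = 4 × (6.674 × 10⁻¹¹) × (8.15 × 10²⁴) × (1.05 × 10⁶) / (6.11 × 10⁸)³
   = 1.00 × 10⁻⁵ m/s²

1.00 × 10⁻⁵ m/s²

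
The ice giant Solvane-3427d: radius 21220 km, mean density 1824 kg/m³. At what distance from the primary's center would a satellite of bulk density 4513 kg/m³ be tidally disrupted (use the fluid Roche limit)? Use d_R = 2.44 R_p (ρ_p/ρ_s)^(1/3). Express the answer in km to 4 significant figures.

38280 km

d_R = 2.44 × 21220 km × (1824/4513)^(1/3)
    = 38280 km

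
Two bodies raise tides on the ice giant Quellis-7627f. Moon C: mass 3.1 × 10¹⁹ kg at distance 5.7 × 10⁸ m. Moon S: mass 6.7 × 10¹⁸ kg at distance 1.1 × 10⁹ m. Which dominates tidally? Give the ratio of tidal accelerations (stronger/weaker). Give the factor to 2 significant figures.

Moon C, by a factor of ≈ 33

The tide-raising term goes as M/d³ (the gradient of a 1/d² field).
Moon C: (3.1 × 10¹⁹) / (5.7 × 10⁸)³ = 1.674 × 10⁻⁷
Moon S: (6.7 × 10¹⁸) / (1.1 × 10⁹)³ = 5.034 × 10⁻⁹
Ratio (larger/smaller) = 33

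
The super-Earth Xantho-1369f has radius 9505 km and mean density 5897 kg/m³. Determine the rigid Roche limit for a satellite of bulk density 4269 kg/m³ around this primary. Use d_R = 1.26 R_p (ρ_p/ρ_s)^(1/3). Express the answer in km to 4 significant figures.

d_R = 1.26 × 9505 km × (5897/4269)^(1/3)
    = 13340 km

13340 km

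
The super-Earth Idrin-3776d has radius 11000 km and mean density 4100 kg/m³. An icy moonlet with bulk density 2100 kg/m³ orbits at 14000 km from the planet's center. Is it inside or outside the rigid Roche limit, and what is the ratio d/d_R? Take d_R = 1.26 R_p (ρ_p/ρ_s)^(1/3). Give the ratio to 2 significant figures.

d_R = 1.26 × (11000 km) × (4100/2100)^(1/3) = 17320 km
d/d_R = (14000) / (17320) = 0.81
Since d/d_R < 1, the body is inside the Roche limit.

inside; d/d_R ≈ 0.81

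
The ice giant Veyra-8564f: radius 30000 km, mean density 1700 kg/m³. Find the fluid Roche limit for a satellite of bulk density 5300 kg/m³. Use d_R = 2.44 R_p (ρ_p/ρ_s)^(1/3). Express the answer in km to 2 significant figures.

50000 km

d_R = 2.44 × 30000 km × (1700/5300)^(1/3)
    = 50000 km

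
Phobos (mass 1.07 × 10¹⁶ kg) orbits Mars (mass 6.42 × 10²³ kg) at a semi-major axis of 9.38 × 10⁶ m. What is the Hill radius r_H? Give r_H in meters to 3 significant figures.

1.66 × 10⁴ m

r_H ≈ a (m/3M)^(1/3)
    = (9.38 × 10⁶) × (1.07 × 10¹⁶ / (3 × 6.42 × 10²³))^(1/3)
    = 1.66 × 10⁴ m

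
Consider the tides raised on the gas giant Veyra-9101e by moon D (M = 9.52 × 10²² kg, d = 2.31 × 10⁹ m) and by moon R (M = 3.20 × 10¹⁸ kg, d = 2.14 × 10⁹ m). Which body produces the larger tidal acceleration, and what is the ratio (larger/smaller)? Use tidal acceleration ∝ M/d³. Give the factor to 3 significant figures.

Compare M/d³ for the two perturbers:
Moon D: (9.52 × 10²²) / (2.31 × 10⁹)³ = 7.723 × 10⁻⁶
Moon R: (3.20 × 10¹⁸) / (2.14 × 10⁹)³ = 3.265 × 10⁻¹⁰
Ratio (larger/smaller) = 23700

Moon D, by a factor of ≈ 23700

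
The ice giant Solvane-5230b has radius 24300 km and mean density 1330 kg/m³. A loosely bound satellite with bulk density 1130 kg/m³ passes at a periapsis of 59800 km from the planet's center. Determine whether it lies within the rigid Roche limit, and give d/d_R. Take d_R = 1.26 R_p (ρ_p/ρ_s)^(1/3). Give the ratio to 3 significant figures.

d_R = 1.26 × (24300 km) × (1330/1130)^(1/3) = 32330 km
d/d_R = (59800) / (32330) = 1.85
Since d/d_R > 1, the body is outside the Roche limit.

outside; d/d_R ≈ 1.85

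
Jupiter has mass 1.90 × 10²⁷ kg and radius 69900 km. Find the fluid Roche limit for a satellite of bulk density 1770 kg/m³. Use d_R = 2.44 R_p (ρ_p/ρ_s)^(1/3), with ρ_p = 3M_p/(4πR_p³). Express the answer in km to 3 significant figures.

ρ_p = 3M_p/(4πR_p³) = 3 × (1.90 × 10²⁷) / (4π × (6.99 × 10⁷ m)³) = 1330 kg/m³
d_R = 2.44 × 69900 km × (1330/1770)^(1/3)
    = 1.55 × 10⁵ km

1.55 × 10⁵ km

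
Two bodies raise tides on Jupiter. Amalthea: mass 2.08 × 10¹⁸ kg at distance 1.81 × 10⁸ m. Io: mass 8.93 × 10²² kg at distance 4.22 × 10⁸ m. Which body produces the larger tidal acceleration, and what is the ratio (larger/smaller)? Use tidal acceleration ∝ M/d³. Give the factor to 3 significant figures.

The tide-raising term goes as M/d³ (the gradient of a 1/d² field).
Amalthea: (2.08 × 10¹⁸) / (1.81 × 10⁸)³ = 3.508 × 10⁻⁷
Io: (8.93 × 10²²) / (4.22 × 10⁸)³ = 1.188 × 10⁻³
Ratio (larger/smaller) = 3390

Io, by a factor of ≈ 3390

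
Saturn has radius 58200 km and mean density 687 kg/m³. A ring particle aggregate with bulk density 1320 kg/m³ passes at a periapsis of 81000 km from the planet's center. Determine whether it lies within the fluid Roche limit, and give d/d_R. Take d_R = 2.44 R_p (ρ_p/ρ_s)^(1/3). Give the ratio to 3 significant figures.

d_R = 2.44 × (58200 km) × (687/1320)^(1/3) = 1.142 × 10⁵ km
d/d_R = (81000) / (1.142 × 10⁵) = 0.709
Since d/d_R < 1, the body is inside the Roche limit.

inside; d/d_R ≈ 0.709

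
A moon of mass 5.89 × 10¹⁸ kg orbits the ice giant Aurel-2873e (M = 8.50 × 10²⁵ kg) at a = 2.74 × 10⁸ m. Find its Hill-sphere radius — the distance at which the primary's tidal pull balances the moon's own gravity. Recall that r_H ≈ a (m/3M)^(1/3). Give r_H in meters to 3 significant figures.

r_H ≈ a (m/3M)^(1/3)
    = (2.74 × 10⁸) × (5.89 × 10¹⁸ / (3 × 8.50 × 10²⁵))^(1/3)
    = 7.80 × 10⁵ m

7.80 × 10⁵ m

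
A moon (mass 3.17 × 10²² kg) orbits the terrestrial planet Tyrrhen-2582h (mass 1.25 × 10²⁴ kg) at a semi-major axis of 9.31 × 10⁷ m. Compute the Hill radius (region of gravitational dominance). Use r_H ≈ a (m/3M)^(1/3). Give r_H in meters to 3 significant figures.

r_H ≈ a (m/3M)^(1/3)
    = (9.31 × 10⁷) × (3.17 × 10²² / (3 × 1.25 × 10²⁴))^(1/3)
    = 1.90 × 10⁷ m

1.90 × 10⁷ m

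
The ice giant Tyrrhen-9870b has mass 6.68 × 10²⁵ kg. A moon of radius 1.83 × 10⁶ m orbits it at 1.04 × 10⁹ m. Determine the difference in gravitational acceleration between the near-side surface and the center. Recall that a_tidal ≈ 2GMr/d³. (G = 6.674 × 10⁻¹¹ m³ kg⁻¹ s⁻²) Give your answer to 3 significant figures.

1.45 × 10⁻⁵ m/s²

a_tidal = 2GMr/d³
        = 2 × (6.674 × 10⁻¹¹) × (6.68 × 10²⁵) × (1.83 × 10⁶) / (1.04 × 10⁹)³
        = 1.45 × 10⁻⁵ m/s²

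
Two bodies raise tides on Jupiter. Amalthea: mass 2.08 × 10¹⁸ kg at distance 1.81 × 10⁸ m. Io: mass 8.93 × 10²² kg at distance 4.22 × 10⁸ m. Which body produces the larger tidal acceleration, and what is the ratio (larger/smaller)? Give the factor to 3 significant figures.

Compare M/d³ for the two perturbers:
Amalthea: (2.08 × 10¹⁸) / (1.81 × 10⁸)³ = 3.508 × 10⁻⁷
Io: (8.93 × 10²²) / (4.22 × 10⁸)³ = 1.188 × 10⁻³
Ratio (larger/smaller) = 3390

Io, by a factor of ≈ 3390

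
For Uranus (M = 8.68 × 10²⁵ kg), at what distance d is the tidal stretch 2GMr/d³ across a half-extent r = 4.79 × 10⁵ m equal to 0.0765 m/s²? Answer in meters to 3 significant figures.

2GMr/d³ = a_tidal  ⇒  d = (2GMr / a_tidal)^(1/3)
d = (2 × 6.674×10⁻¹¹ × (8.68 × 10²⁵) × (4.79 × 10⁵) / (0.0765))^(1/3)
  = 4.17 × 10⁷ m

4.17 × 10⁷ m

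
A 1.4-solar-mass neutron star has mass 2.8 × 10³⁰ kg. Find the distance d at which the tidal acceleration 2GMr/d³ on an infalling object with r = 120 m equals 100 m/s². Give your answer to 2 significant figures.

7.7 × 10⁶ m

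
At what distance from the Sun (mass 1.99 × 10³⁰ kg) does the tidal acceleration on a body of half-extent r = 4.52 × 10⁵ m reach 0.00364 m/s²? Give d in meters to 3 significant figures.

3.21 × 10⁹ m

2GMr/d³ = a_tidal  ⇒  d = (2GMr / a_tidal)^(1/3)
d = (2 × 6.674×10⁻¹¹ × (1.99 × 10³⁰) × (4.52 × 10⁵) / (0.00364))^(1/3)
  = 3.21 × 10⁹ m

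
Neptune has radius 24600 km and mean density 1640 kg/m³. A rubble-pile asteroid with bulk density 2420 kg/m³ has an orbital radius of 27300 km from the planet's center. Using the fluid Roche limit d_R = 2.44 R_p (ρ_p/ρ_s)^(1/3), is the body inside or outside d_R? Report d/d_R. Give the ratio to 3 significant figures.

d_R = 2.44 × (24600 km) × (1640/2420)^(1/3) = 52720 km
d/d_R = (27300) / (52720) = 0.518
Since d/d_R < 1, the body is inside the Roche limit.

inside; d/d_R ≈ 0.518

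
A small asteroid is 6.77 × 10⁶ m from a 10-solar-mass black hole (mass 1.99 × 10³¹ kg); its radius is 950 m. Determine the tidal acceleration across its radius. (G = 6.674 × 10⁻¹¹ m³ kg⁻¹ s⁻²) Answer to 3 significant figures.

Δa = 2GMr/d³
   = 2 × (6.674 × 10⁻¹¹) × (1.99 × 10³¹) × (950) / (6.77 × 10⁶)³
   = 8.13 × 10³ m/s²

8.13 × 10³ m/s²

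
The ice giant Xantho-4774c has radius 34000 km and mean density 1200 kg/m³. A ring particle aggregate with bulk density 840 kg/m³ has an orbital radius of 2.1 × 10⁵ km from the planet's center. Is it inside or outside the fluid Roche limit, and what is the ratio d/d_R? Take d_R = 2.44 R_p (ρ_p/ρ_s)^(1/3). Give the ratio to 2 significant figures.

d_R = 2.44 × (34000 km) × (1200/840)^(1/3) = 93430 km
d/d_R = (2.1 × 10⁵) / (93430) = 2.2
Since d/d_R > 1, the body is outside the Roche limit.

outside; d/d_R ≈ 2.2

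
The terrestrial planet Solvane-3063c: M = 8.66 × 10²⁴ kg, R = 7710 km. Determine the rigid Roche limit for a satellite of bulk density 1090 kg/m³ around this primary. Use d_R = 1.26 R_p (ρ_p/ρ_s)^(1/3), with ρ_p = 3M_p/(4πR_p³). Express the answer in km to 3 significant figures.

ρ_p = 3M_p/(4πR_p³) = 3 × (8.66 × 10²⁴) / (4π × (7.71 × 10⁶ m)³) = 4510 kg/m³
d_R = 1.26 × 7710 km × (4510/1090)^(1/3)
    = 15600 km

15600 km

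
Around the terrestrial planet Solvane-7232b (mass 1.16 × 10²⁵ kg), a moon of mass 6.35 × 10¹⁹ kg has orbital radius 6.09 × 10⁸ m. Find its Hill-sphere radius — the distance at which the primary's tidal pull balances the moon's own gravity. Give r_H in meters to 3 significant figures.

r_H ≈ a (m/3M)^(1/3)
    = (6.09 × 10⁸) × (6.35 × 10¹⁹ / (3 × 1.16 × 10²⁵))^(1/3)
    = 7.44 × 10⁶ m

7.44 × 10⁶ m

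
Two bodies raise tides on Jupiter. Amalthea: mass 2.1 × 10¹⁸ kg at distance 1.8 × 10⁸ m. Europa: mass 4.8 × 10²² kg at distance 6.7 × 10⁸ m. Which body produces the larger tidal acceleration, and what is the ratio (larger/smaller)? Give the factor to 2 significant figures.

Europa, by a factor of ≈ 440

The tide-raising term goes as M/d³ (the gradient of a 1/d² field).
Amalthea: (2.1 × 10¹⁸) / (1.8 × 10⁸)³ = 3.601 × 10⁻⁷
Europa: (4.8 × 10²²) / (6.7 × 10⁸)³ = 1.596 × 10⁻⁴
Ratio (larger/smaller) = 440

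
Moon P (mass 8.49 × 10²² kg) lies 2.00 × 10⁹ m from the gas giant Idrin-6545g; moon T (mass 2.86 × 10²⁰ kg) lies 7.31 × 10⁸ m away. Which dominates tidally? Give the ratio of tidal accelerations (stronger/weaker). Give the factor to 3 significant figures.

Moon P, by a factor of ≈ 14.5

The tide-raising term goes as M/d³ (the gradient of a 1/d² field).
Moon P: (8.49 × 10²²) / (2.00 × 10⁹)³ = 1.061 × 10⁻⁵
Moon T: (2.86 × 10²⁰) / (7.31 × 10⁸)³ = 7.322 × 10⁻⁷
Ratio (larger/smaller) = 14.5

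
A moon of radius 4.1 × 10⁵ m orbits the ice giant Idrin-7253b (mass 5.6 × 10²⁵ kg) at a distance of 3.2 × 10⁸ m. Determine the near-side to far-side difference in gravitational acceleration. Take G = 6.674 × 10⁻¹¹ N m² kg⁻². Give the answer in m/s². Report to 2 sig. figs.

Differencing GM/(d−r)² and GM/(d+r)² to first order in r/d gives 4GMr/d³.
Δg = 4GMr/d³
   = 4 × (6.674 × 10⁻¹¹) × (5.6 × 10²⁵) × (4.1 × 10⁵) / (3.2 × 10⁸)³
   = 1.9 × 10⁻⁴ m/s²

1.9 × 10⁻⁴ m/s²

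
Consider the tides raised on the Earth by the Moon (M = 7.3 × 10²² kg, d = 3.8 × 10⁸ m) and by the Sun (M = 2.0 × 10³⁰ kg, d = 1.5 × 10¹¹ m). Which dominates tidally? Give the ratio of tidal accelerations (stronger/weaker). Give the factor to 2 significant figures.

The tide-raising term goes as M/d³ (the gradient of a 1/d² field).
The Moon: (7.3 × 10²²) / (3.8 × 10⁸)³ = 1.330 × 10⁻³
The Sun: (2.0 × 10³⁰) / (1.5 × 10¹¹)³ = 5.926 × 10⁻⁴
Ratio (larger/smaller) = 2.2

The Moon, by a factor of ≈ 2.2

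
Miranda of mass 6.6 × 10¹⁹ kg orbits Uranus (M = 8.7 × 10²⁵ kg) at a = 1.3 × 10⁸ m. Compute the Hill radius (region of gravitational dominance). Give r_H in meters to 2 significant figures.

r_H ≈ a (m/3M)^(1/3)
    = (1.3 × 10⁸) × (6.6 × 10¹⁹ / (3 × 8.7 × 10²⁵))^(1/3)
    = 8.2 × 10⁵ m

8.2 × 10⁵ m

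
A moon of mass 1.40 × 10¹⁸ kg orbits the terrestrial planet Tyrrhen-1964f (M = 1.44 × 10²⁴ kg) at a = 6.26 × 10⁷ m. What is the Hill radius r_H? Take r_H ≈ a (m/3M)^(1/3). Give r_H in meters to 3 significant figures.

r_H ≈ a (m/3M)^(1/3)
    = (6.26 × 10⁷) × (1.40 × 10¹⁸ / (3 × 1.44 × 10²⁴))^(1/3)
    = 4.30 × 10⁵ m

4.30 × 10⁵ m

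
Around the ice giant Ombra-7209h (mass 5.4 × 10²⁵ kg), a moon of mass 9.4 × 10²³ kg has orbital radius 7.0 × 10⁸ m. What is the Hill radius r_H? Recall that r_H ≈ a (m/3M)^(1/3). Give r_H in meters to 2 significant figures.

1.3 × 10⁸ m

r_H ≈ a (m/3M)^(1/3)
    = (7.0 × 10⁸) × (9.4 × 10²³ / (3 × 5.4 × 10²⁵))^(1/3)
    = 1.3 × 10⁸ m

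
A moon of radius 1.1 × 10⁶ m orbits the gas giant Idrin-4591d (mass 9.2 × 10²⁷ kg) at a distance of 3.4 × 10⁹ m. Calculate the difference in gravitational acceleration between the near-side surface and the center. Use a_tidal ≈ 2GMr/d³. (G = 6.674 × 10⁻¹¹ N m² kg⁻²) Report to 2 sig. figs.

a_tidal = 2GMr/d³
        = 2 × (6.674 × 10⁻¹¹) × (9.2 × 10²⁷) × (1.1 × 10⁶) / (3.4 × 10⁹)³
        = 3.4 × 10⁻⁵ m/s²

3.4 × 10⁻⁵ m/s²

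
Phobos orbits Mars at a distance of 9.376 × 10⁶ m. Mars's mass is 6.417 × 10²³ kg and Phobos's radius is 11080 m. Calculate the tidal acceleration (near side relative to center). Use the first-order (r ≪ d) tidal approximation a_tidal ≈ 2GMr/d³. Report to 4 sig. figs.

Δa = 2GMr/d³
   = 2 × (6.674 × 10⁻¹¹) × (6.417 × 10²³) × (11080) / (9.376 × 10⁶)³
   = 1.151 × 10⁻³ m/s²

1.151 × 10⁻³ m/s²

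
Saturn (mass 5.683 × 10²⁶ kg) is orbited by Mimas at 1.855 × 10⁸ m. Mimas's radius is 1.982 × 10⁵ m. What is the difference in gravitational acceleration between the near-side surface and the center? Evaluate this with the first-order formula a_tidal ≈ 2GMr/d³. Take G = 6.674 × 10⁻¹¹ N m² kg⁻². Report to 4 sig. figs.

2.355 × 10⁻³ m/s²

Differencing GM/(d−r)² and GM/d² to first order in r/d gives 2GMr/d³.
Δa = 2GMr/d³
   = 2 × (6.674 × 10⁻¹¹) × (5.683 × 10²⁶) × (1.982 × 10⁵) / (1.855 × 10⁸)³
   = 2.355 × 10⁻³ m/s²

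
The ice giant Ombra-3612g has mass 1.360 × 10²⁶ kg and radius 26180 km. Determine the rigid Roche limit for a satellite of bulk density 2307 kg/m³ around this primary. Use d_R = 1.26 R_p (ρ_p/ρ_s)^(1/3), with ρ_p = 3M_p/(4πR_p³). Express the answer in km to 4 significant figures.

30420 km

ρ_p = 3M_p/(4πR_p³) = 3 × (1.360 × 10²⁶) / (4π × (2.618 × 10⁷ m)³) = 1809 kg/m³
d_R = 1.26 × 26180 km × (1809/2307)^(1/3)
    = 30420 km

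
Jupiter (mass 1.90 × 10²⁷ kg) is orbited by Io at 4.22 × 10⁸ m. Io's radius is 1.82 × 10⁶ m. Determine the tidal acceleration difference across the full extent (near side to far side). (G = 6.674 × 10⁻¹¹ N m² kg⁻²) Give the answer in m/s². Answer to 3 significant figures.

1.23 × 10⁻² m/s²

a_tidal = 4GMr/d³
        = 4 × (6.674 × 10⁻¹¹) × (1.90 × 10²⁷) × (1.82 × 10⁶) / (4.22 × 10⁸)³
        = 1.23 × 10⁻² m/s²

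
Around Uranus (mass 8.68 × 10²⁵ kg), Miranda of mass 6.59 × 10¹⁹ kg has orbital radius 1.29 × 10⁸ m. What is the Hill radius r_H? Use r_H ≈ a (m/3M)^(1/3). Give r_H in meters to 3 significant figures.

r_H ≈ a (m/3M)^(1/3)
    = (1.29 × 10⁸) × (6.59 × 10¹⁹ / (3 × 8.68 × 10²⁵))^(1/3)
    = 8.16 × 10⁵ m

8.16 × 10⁵ m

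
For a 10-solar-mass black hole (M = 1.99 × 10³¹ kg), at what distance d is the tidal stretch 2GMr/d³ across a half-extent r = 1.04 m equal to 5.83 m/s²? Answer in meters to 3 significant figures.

7.80 × 10⁶ m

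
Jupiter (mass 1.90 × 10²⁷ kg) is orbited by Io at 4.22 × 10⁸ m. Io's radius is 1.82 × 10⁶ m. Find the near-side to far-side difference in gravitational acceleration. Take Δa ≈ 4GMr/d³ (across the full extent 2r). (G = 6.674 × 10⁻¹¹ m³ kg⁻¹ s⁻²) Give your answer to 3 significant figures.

Δg = 4GMr/d³
   = 4 × (6.674 × 10⁻¹¹) × (1.90 × 10²⁷) × (1.82 × 10⁶) / (4.22 × 10⁸)³
   = 1.23 × 10⁻² m/s²

1.23 × 10⁻² m/s²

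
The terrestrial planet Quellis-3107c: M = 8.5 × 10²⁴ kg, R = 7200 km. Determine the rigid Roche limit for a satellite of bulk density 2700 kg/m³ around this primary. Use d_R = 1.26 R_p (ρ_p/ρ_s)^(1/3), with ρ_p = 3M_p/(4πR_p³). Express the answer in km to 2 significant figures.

ρ_p = 3M_p/(4πR_p³) = 3 × (8.5 × 10²⁴) / (4π × (7.2 × 10⁶ m)³) = 5400 kg/m³
d_R = 1.26 × 7200 km × (5400/2700)^(1/3)
    = 11000 km

11000 km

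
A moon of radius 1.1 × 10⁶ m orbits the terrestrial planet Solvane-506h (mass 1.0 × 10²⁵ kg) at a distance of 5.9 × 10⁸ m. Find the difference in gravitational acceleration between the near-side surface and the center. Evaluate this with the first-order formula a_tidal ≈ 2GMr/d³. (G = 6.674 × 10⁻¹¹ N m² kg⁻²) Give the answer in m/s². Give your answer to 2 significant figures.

7.1 × 10⁻⁶ m/s²

Δg = 2GMr/d³
   = 2 × (6.674 × 10⁻¹¹) × (1.0 × 10²⁵) × (1.1 × 10⁶) / (5.9 × 10⁸)³
   = 7.1 × 10⁻⁶ m/s²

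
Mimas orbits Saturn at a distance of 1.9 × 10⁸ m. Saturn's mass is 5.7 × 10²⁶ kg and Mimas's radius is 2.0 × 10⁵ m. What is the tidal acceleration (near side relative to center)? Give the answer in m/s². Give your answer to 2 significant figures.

2.2 × 10⁻³ m/s²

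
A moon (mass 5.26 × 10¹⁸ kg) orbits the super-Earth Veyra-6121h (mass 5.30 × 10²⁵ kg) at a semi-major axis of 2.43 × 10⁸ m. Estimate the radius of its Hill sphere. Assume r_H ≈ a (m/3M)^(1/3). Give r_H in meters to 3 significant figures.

7.80 × 10⁵ m

r_H ≈ a (m/3M)^(1/3)
    = (2.43 × 10⁸) × (5.26 × 10¹⁸ / (3 × 5.30 × 10²⁵))^(1/3)
    = 7.80 × 10⁵ m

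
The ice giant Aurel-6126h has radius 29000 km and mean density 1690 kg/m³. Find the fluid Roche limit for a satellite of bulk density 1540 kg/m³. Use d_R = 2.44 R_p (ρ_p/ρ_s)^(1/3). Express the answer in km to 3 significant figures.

d_R = 2.44 × 29000 km × (1690/1540)^(1/3)
    = 73000 km

73000 km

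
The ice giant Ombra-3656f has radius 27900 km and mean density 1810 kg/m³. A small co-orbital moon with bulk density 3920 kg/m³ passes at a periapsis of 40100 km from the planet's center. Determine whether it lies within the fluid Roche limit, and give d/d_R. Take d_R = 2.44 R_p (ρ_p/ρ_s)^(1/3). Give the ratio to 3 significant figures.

inside; d/d_R ≈ 0.762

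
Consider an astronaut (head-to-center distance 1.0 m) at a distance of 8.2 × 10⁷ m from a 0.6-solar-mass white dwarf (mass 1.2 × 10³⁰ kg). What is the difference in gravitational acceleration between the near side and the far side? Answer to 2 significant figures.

5.8 × 10⁻⁴ m/s²

Δg = 4GMr/d³
   = 4 × (6.674 × 10⁻¹¹) × (1.2 × 10³⁰) × (1.0) / (8.2 × 10⁷)³
   = 5.8 × 10⁻⁴ m/s²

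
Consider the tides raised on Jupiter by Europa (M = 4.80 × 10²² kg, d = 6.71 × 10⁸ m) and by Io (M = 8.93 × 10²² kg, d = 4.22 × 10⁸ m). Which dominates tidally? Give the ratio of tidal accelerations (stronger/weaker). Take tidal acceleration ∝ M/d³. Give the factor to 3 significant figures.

Io, by a factor of ≈ 7.48

Tidal acceleration ∝ M/d³, so compare M/d³ for each.
Europa: (4.80 × 10²²) / (6.71 × 10⁸)³ = 1.589 × 10⁻⁴
Io: (8.93 × 10²²) / (4.22 × 10⁸)³ = 1.188 × 10⁻³
Ratio (larger/smaller) = 7.48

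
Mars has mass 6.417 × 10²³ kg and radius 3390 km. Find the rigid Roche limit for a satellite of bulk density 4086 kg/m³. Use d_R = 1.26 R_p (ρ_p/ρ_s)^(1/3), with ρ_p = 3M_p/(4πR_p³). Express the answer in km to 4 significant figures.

4217 km

ρ_p = 3M_p/(4πR_p³) = 3 × (6.417 × 10²³) / (4π × (3.390 × 10⁶ m)³) = 3932 kg/m³
d_R = 1.26 × 3390 km × (3932/4086)^(1/3)
    = 4217 km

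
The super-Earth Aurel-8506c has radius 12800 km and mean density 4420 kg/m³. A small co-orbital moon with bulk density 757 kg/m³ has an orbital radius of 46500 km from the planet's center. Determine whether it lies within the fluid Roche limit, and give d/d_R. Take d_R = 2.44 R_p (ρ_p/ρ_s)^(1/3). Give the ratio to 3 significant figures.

inside; d/d_R ≈ 0.827

d_R = 2.44 × (12800 km) × (4420/757)^(1/3) = 56240 km
d/d_R = (46500) / (56240) = 0.827
Since d/d_R < 1, the body is inside the Roche limit.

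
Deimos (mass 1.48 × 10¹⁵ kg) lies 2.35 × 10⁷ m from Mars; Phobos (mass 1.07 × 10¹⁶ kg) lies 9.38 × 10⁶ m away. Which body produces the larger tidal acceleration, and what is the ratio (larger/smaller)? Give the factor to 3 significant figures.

Phobos, by a factor of ≈ 114

Tidal stretch scales as M/d³; compute that for each body.
Deimos: (1.48 × 10¹⁵) / (2.35 × 10⁷)³ = 1.140 × 10⁻⁷
Phobos: (1.07 × 10¹⁶) / (9.38 × 10⁶)³ = 1.297 × 10⁻⁵
Ratio (larger/smaller) = 114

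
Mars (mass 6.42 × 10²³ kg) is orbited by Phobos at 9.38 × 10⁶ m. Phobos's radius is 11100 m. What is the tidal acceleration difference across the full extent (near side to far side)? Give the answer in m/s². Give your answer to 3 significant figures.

2.31 × 10⁻³ m/s²

Δa = 4GMr/d³
   = 4 × (6.674 × 10⁻¹¹) × (6.42 × 10²³) × (11100) / (9.38 × 10⁶)³
   = 2.31 × 10⁻³ m/s²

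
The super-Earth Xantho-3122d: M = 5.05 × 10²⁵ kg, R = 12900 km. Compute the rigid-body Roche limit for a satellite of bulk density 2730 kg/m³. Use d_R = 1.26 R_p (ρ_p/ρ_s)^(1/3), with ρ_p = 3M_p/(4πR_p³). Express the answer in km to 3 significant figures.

ρ_p = 3M_p/(4πR_p³) = 3 × (5.05 × 10²⁵) / (4π × (1.29 × 10⁷ m)³) = 5620 kg/m³
d_R = 1.26 × 12900 km × (5620/2730)^(1/3)
    = 20700 km

20700 km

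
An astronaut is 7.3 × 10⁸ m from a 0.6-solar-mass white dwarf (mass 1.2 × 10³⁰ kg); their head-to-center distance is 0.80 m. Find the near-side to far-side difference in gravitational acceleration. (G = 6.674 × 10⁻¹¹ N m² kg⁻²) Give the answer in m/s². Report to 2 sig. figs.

6.6 × 10⁻⁷ m/s²

Near-to-far spans 2r, so the tidal difference is twice the near-to-center value: 4GMr/d³.
Δa = 4GMr/d³
   = 4 × (6.674 × 10⁻¹¹) × (1.2 × 10³⁰) × (0.80) / (7.3 × 10⁸)³
   = 6.6 × 10⁻⁷ m/s²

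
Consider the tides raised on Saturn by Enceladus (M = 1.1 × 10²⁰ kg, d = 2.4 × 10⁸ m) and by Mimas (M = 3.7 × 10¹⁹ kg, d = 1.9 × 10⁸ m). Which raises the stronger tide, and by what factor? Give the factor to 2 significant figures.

Enceladus, by a factor of ≈ 1.5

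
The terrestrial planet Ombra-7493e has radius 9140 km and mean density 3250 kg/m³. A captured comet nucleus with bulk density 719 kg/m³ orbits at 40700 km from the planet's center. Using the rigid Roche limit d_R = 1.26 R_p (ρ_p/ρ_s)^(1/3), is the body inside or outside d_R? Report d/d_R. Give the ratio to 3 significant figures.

outside; d/d_R ≈ 2.14

d_R = 1.26 × (9140 km) × (3250/719)^(1/3) = 19040 km
d/d_R = (40700) / (19040) = 2.14
Since d/d_R > 1, the body is outside the Roche limit.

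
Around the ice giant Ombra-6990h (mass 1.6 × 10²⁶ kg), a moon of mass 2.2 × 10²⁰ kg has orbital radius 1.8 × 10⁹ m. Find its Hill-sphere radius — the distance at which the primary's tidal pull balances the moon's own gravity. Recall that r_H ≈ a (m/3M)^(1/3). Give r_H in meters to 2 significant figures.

1.4 × 10⁷ m

r_H ≈ a (m/3M)^(1/3)
    = (1.8 × 10⁹) × (2.2 × 10²⁰ / (3 × 1.6 × 10²⁶))^(1/3)
    = 1.4 × 10⁷ m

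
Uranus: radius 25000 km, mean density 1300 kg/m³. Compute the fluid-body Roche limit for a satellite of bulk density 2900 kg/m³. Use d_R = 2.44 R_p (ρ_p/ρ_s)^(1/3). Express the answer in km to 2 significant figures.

d_R = 2.44 × 25000 km × (1300/2900)^(1/3)
    = 47000 km

47000 km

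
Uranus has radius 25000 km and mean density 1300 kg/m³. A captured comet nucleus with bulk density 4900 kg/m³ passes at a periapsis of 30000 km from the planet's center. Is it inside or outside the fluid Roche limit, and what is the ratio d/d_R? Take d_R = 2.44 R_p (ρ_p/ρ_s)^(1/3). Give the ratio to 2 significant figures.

inside; d/d_R ≈ 0.77

d_R = 2.44 × (25000 km) × (1300/4900)^(1/3) = 39200 km
d/d_R = (30000) / (39200) = 0.77
Since d/d_R < 1, the body is inside the Roche limit.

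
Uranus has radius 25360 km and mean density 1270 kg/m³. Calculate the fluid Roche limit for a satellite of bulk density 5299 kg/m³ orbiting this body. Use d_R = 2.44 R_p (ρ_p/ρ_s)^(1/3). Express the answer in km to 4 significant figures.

38440 km

d_R = 2.44 × 25360 km × (1270/5299)^(1/3)
    = 38440 km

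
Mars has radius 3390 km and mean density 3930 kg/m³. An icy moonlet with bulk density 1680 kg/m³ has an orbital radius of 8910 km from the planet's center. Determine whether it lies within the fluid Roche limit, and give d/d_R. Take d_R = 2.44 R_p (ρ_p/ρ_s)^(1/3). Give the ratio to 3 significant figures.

inside; d/d_R ≈ 0.811

d_R = 2.44 × (3390 km) × (3930/1680)^(1/3) = 10980 km
d/d_R = (8910) / (10980) = 0.811
Since d/d_R < 1, the body is inside the Roche limit.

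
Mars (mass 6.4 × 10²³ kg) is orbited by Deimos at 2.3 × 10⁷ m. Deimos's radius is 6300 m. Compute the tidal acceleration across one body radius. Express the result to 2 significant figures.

a_tidal = 2GMr/d³
        = 2 × (6.674 × 10⁻¹¹) × (6.4 × 10²³) × (6300) / (2.3 × 10⁷)³
        = 4.4 × 10⁻⁵ m/s²

4.4 × 10⁻⁵ m/s²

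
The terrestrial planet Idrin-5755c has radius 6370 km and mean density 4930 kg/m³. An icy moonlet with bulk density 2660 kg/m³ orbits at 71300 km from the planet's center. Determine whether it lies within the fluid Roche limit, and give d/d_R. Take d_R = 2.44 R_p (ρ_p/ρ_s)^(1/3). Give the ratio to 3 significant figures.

outside; d/d_R ≈ 3.73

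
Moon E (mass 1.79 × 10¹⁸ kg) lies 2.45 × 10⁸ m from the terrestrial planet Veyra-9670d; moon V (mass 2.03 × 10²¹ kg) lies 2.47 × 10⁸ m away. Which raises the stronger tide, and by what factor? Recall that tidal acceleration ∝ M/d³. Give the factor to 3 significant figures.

Moon V, by a factor of ≈ 1110

Tidal stretch scales as M/d³; compute that for each body.
Moon E: (1.79 × 10¹⁸) / (2.45 × 10⁸)³ = 1.217 × 10⁻⁷
Moon V: (2.03 × 10²¹) / (2.47 × 10⁸)³ = 1.347 × 10⁻⁴
Ratio (larger/smaller) = 1110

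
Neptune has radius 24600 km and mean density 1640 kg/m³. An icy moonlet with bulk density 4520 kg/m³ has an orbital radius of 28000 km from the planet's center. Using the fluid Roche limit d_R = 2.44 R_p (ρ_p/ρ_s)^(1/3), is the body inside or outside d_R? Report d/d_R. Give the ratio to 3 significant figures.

d_R = 2.44 × (24600 km) × (1640/4520)^(1/3) = 42810 km
d/d_R = (28000) / (42810) = 0.654
Since d/d_R < 1, the body is inside the Roche limit.

inside; d/d_R ≈ 0.654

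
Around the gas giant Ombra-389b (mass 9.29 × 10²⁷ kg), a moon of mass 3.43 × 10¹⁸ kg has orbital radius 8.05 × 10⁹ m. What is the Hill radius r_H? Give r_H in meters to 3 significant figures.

4.00 × 10⁶ m

r_H ≈ a (m/3M)^(1/3)
    = (8.05 × 10⁹) × (3.43 × 10¹⁸ / (3 × 9.29 × 10²⁷))^(1/3)
    = 4.00 × 10⁶ m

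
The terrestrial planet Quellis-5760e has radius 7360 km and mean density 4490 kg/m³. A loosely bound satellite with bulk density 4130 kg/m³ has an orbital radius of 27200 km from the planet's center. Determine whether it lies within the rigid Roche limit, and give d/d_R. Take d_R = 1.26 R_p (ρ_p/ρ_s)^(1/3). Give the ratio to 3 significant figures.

outside; d/d_R ≈ 2.85

d_R = 1.26 × (7360 km) × (4490/4130)^(1/3) = 9536 km
d/d_R = (27200) / (9536) = 2.85
Since d/d_R > 1, the body is outside the Roche limit.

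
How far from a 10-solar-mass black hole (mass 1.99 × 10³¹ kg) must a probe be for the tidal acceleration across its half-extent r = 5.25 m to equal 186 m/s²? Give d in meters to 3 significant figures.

2GMr/d³ = a_tidal  ⇒  d = (2GMr / a_tidal)^(1/3)
d = (2 × 6.674×10⁻¹¹ × (1.99 × 10³¹) × (5.25) / (186))^(1/3)
  = 4.22 × 10⁶ m

4.22 × 10⁶ m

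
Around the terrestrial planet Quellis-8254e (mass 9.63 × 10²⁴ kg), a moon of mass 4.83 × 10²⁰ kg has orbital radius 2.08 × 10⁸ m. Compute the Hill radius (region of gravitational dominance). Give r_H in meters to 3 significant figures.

5.32 × 10⁶ m

r_H ≈ a (m/3M)^(1/3)
    = (2.08 × 10⁸) × (4.83 × 10²⁰ / (3 × 9.63 × 10²⁴))^(1/3)
    = 5.32 × 10⁶ m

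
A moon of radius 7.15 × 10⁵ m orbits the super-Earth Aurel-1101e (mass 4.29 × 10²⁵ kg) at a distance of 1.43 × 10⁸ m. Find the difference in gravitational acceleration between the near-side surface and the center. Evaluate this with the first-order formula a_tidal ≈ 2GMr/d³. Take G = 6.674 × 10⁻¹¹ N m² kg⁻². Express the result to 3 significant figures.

a_tidal = 2GMr/d³
        = 2 × (6.674 × 10⁻¹¹) × (4.29 × 10²⁵) × (7.15 × 10⁵) / (1.43 × 10⁸)³
        = 1.40 × 10⁻³ m/s²

1.40 × 10⁻³ m/s²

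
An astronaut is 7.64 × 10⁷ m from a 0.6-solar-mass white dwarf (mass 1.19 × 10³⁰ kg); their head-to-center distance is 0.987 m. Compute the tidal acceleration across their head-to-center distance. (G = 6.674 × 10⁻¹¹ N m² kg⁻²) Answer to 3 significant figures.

Δg = 2GMr/d³
   = 2 × (6.674 × 10⁻¹¹) × (1.19 × 10³⁰) × (0.987) / (7.64 × 10⁷)³
   = 3.52 × 10⁻⁴ m/s²

3.52 × 10⁻⁴ m/s²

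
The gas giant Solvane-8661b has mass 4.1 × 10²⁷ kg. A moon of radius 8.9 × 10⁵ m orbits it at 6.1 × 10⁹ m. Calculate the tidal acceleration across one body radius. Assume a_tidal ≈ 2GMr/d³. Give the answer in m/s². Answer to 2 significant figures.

2.1 × 10⁻⁶ m/s²

Δa = 2GMr/d³
   = 2 × (6.674 × 10⁻¹¹) × (4.1 × 10²⁷) × (8.9 × 10⁵) / (6.1 × 10⁹)³
   = 2.1 × 10⁻⁶ m/s²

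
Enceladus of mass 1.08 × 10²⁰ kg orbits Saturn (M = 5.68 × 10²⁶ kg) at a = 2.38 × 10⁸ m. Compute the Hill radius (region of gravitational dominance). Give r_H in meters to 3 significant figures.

r_H ≈ a (m/3M)^(1/3)
    = (2.38 × 10⁸) × (1.08 × 10²⁰ / (3 × 5.68 × 10²⁶))^(1/3)
    = 9.49 × 10⁵ m

9.49 × 10⁵ m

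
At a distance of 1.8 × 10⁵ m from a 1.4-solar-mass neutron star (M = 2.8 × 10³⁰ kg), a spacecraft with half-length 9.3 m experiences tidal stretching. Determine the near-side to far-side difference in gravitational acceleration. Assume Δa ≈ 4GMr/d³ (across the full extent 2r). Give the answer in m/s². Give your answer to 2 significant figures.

Δa = 4GMr/d³
   = 4 × (6.674 × 10⁻¹¹) × (2.8 × 10³⁰) × (9.3) / (1.8 × 10⁵)³
   = 1.2 × 10⁶ m/s²

1.2 × 10⁶ m/s²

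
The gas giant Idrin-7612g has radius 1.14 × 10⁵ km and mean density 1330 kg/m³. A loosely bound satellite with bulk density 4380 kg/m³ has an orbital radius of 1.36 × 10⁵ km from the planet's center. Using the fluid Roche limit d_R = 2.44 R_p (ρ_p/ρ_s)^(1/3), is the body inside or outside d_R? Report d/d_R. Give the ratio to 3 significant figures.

inside; d/d_R ≈ 0.727

d_R = 2.44 × (1.14 × 10⁵ km) × (1330/4380)^(1/3) = 1.870 × 10⁵ km
d/d_R = (1.36 × 10⁵) / (1.870 × 10⁵) = 0.727
Since d/d_R < 1, the body is inside the Roche limit.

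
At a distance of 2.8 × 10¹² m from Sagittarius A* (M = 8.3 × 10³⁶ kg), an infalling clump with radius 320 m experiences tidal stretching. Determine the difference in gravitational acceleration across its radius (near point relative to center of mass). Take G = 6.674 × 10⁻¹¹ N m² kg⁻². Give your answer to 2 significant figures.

a_tidal = 2GMr/d³
        = 2 × (6.674 × 10⁻¹¹) × (8.3 × 10³⁶) × (320) / (2.8 × 10¹²)³
        = 1.6 × 10⁻⁸ m/s²

1.6 × 10⁻⁸ m/s²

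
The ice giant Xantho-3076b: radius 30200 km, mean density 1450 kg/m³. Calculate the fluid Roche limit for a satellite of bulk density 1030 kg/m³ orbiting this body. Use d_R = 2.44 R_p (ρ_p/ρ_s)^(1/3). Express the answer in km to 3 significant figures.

d_R = 2.44 × 30200 km × (1450/1030)^(1/3)
    = 82600 km

82600 km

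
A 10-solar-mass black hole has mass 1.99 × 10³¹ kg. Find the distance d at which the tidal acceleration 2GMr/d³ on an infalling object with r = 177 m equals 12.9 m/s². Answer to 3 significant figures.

3.32 × 10⁷ m

2GMr/d³ = a_tidal  ⇒  d = (2GMr / a_tidal)^(1/3)
d = (2 × 6.674×10⁻¹¹ × (1.99 × 10³¹) × (177) / (12.9))^(1/3)
  = 3.32 × 10⁷ m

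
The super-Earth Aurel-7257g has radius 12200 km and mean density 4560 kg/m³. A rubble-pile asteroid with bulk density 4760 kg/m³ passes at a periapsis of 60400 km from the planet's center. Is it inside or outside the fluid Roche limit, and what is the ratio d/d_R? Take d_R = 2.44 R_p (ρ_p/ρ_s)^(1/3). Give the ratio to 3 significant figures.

outside; d/d_R ≈ 2.06

d_R = 2.44 × (12200 km) × (4560/4760)^(1/3) = 29350 km
d/d_R = (60400) / (29350) = 2.06
Since d/d_R > 1, the body is outside the Roche limit.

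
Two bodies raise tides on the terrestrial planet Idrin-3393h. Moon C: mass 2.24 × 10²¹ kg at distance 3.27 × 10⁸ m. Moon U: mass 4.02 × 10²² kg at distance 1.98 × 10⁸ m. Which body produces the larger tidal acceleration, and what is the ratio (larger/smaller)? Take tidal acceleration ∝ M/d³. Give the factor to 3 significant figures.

Moon U, by a factor of ≈ 80.8

The tide-raising term goes as M/d³ (the gradient of a 1/d² field).
Moon C: (2.24 × 10²¹) / (3.27 × 10⁸)³ = 6.406 × 10⁻⁵
Moon U: (4.02 × 10²²) / (1.98 × 10⁸)³ = 5.179 × 10⁻³
Ratio (larger/smaller) = 80.8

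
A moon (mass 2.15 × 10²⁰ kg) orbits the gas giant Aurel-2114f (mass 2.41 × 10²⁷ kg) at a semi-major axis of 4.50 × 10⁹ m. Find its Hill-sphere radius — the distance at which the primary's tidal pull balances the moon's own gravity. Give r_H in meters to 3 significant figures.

r_H ≈ a (m/3M)^(1/3)
    = (4.50 × 10⁹) × (2.15 × 10²⁰ / (3 × 2.41 × 10²⁷))^(1/3)
    = 1.39 × 10⁷ m

1.39 × 10⁷ m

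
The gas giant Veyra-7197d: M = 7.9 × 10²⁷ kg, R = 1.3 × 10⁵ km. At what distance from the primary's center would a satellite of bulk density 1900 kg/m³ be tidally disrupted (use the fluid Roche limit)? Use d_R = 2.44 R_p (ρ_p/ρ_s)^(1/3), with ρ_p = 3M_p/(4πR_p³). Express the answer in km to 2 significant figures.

ρ_p = 3M_p/(4πR_p³) = 3 × (7.9 × 10²⁷) / (4π × (1.3 × 10⁸ m)³) = 860 kg/m³
d_R = 2.44 × 1.3 × 10⁵ km × (860/1900)^(1/3)
    = 2.4 × 10⁵ km

2.4 × 10⁵ km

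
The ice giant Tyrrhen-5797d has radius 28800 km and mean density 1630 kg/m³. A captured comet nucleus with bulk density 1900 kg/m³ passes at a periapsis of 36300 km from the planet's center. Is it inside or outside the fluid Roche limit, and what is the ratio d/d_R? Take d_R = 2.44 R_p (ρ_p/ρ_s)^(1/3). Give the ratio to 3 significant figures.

inside; d/d_R ≈ 0.544

d_R = 2.44 × (28800 km) × (1630/1900)^(1/3) = 66770 km
d/d_R = (36300) / (66770) = 0.544
Since d/d_R < 1, the body is inside the Roche limit.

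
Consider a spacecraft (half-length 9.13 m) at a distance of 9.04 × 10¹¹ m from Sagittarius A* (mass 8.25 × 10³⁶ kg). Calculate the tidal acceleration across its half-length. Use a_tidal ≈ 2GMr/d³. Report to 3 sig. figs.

1.36 × 10⁻⁸ m/s²

Δa = 2GMr/d³
   = 2 × (6.674 × 10⁻¹¹) × (8.25 × 10³⁶) × (9.13) / (9.04 × 10¹¹)³
   = 1.36 × 10⁻⁸ m/s²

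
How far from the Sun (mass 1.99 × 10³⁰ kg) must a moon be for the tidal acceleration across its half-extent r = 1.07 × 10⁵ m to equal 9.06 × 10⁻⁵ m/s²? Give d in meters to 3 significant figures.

6.79 × 10⁹ m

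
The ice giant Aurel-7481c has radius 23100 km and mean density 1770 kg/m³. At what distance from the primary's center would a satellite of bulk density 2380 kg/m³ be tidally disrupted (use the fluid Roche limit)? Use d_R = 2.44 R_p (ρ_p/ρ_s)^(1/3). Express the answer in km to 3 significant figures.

51100 km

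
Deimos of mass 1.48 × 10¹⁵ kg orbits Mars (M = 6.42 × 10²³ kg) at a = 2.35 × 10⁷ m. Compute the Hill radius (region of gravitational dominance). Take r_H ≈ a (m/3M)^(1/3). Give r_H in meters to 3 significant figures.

r_H ≈ a (m/3M)^(1/3)
    = (2.35 × 10⁷) × (1.48 × 10¹⁵ / (3 × 6.42 × 10²³))^(1/3)
    = 2.15 × 10⁴ m

2.15 × 10⁴ m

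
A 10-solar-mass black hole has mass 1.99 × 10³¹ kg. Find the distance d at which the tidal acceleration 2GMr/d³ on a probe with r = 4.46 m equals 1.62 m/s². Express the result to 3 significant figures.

2GMr/d³ = a_tidal  ⇒  d = (2GMr / a_tidal)^(1/3)
d = (2 × 6.674×10⁻¹¹ × (1.99 × 10³¹) × (4.46) / (1.62))^(1/3)
  = 1.94 × 10⁷ m

1.94 × 10⁷ m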